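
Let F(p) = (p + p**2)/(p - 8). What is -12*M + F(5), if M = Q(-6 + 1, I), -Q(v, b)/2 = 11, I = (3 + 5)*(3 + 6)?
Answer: 254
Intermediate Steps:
I = 72 (I = 8*9 = 72)
Q(v, b) = -22 (Q(v, b) = -2*11 = -22)
M = -22
F(p) = (p + p**2)/(-8 + p)
-12*M + F(5) = -12*(-22) + 5*(1 + 5)/(-8 + 5) = 264 + 5*6/(-3) = 264 + 5*(-1/3)*6 = 264 - 10 = 254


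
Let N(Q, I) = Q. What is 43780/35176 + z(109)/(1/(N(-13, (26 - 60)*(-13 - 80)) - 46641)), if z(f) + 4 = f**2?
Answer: -4872839442107/8794 ≈ -5.5411e+8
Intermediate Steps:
z(f) = -4 + f**2
43780/35176 + z(109)/(1/(N(-13, (26 - 60)*(-13 - 80)) - 46641)) = 43780/35176 + (-4 + 109**2)/(1/(-13 - 46641)) = 43780*(1/35176) + (-4 + 11881)/(1/(-46654)) = 10945/8794 + 11877/(-1/46654) = 10945/8794 + 11877*(-46654) = 10945/8794 - 554109558 = -4872839442107/8794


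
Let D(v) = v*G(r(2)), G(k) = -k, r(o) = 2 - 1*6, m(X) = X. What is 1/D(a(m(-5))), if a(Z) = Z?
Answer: -1/20 ≈ -0.050000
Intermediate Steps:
r(o) = -4 (r(o) = 2 - 6 = -4)
D(v) = 4*v (D(v) = v*(-1*(-4)) = v*4 = 4*v)
1/D(a(m(-5))) = 1/(4*(-5)) = 1/(-20) = -1/20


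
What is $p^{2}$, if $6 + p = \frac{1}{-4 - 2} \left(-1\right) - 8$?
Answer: $\frac{6889}{36} \approx 191.36$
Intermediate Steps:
$p = - \frac{83}{6}$ ($p = -6 - \left(8 - \frac{1}{-4 - 2} \left(-1\right)\right) = -6 - \left(8 - \frac{1}{-6} \left(-1\right)\right) = -6 - \frac{47}{6} = - \frac{83}{6} \approx -13.833$)
$p^{2} = \left(- \frac{83}{6}\right)^{2} = \frac{6889}{36}$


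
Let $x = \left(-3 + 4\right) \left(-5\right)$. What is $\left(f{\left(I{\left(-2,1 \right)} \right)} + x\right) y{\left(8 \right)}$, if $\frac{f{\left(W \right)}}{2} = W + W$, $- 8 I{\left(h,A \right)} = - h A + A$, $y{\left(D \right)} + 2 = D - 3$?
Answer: $- \frac{39}{2} \approx -19.5$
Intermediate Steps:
$y{\left(D \right)} = -5 + D$ ($y{\left(D \right)} = -2 + \left(D - 3\right) = -2 + \left(-3 + D\right) = -5 + D$)
$x = -5$ ($x = 1 \left(-5\right) = -5$)
$I{\left(h,A \right)} = - \frac{A}{8} + \frac{A h}{8}$ ($I{\left(h,A \right)} = - \frac{- h A + A}{8} = - \frac{- A h + A}{8} = - \frac{A - A h}{8} = - \frac{A}{8} + \frac{A h}{8}$)
$f{\left(W \right)} = 4 W$ ($f{\left(W \right)} = 2 \left(W + W\right) = 2 \cdot 2 W = 4 W$)
$\left(f{\left(I{\left(-2,1 \right)} \right)} + x\right) y{\left(8 \right)} = \left(4 \cdot \frac{1}{8} \cdot 1 \left(-1 - 2\right) - 5\right) \left(-5 + 8\right) = \left(4 \cdot \frac{1}{8} \cdot 1 \left(-3\right) - 5\right) 3 = \left(4 \left(- \frac{3}{8}\right) - 5\right) 3 = \left(- \frac{3}{2} - 5\right) 3 = \left(- \frac{13}{2}\right) 3 = - \frac{39}{2}$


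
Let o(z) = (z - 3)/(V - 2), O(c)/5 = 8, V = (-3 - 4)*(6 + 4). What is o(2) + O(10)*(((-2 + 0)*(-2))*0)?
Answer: 1/72 ≈ 0.013889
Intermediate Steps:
V = -70 (V = -7*10 = -70)
O(c) = 40 (O(c) = 5*8 = 40)
o(z) = 1/24 - z/72 (o(z) = (z - 3)/(-70 - 2) = (-3 + z)/(-72) = (-3 + z)*(-1/72) = 1/24 - z/72)
o(2) + O(10)*(((-2 + 0)*(-2))*0) = (1/24 - 1/72*2) + 40*(((-2 + 0)*(-2))*0) = (1/24 - 1/36) + 40*(-2*(-2)*0) = 1/72 + 40*(4*0) = 1/72 + 40*0 = 1/72 + 0 = 1/72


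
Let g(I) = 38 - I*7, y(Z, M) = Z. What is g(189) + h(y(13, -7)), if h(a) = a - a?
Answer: -1285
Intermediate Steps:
h(a) = 0
g(I) = 38 - 7*I
g(189) + h(y(13, -7)) = (38 - 7*189) + 0 = (38 - 1323) + 0 = -1285 + 0 = -1285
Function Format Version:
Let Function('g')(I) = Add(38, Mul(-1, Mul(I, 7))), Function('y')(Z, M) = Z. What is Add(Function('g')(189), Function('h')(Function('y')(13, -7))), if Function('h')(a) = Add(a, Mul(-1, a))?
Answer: -1285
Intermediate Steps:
Function('h')(a) = 0
Function('g')(I) = Add(38, Mul(-7, I)) (Function('g')(I) = Add(38, Mul(-1, Mul(7, I))) = Add(38, Mul(-7, I)))
Add(Function('g')(189), Function('h')(Function('y')(13, -7))) = Add(Add(38, Mul(-7, 189)), 0) = Add(Add(38, -1323), 0) = Add(-1285, 0) = -1285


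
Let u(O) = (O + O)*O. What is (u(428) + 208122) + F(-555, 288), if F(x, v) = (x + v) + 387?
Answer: 574610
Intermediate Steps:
F(x, v) = 387 + v + x (F(x, v) = (v + x) + 387 = 387 + v + x)
u(O) = 2*O² (u(O) = (2*O)*O = 2*O²)
(u(428) + 208122) + F(-555, 288) = (2*428² + 208122) + (387 + 288 - 555) = (2*183184 + 208122) + 120 = (366368 + 208122) + 120 = 574490 + 120 = 574610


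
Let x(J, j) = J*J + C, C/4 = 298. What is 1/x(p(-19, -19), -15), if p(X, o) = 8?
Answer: 1/1256 ≈ 0.00079618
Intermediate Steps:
C = 1192 (C = 4*298 = 1192)
x(J, j) = 1192 + J² (x(J, j) = J*J + 1192 = J² + 1192 = 1192 + J²)
1/x(p(-19, -19), -15) = 1/(1192 + 8²) = 1/(1192 + 64) = 1/1256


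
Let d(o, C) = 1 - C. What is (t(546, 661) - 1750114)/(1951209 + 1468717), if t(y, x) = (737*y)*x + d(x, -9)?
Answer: 132118809/1709963 ≈ 77.264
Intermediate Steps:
t(y, x) = 10 + 737*x*y (t(y, x) = (737*y)*x + (1 - 1*(-9)) = 737*x*y + (1 + 9) = 737*x*y + 10 = 10 + 737*x*y)
(t(546, 661) - 1750114)/(1951209 + 1468717) = ((10 + 737*661*546) - 1750114)/(1951209 + 1468717) = ((10 + 265987722) - 1750114)/3419926 = (265987732 - 1750114)*(1/3419926) = 264237618*(1/3419926) = 132118809/1709963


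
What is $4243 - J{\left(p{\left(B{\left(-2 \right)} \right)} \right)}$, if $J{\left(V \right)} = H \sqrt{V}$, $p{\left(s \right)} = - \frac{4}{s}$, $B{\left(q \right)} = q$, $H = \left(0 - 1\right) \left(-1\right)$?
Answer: $4243 - \sqrt{2} \approx 4241.6$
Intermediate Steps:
$H = 1$ ($H = \left(-1\right) \left(-1\right) = 1$)
$J{\left(V \right)} = \sqrt{V}$ ($J{\left(V \right)} = 1 \sqrt{V} = \sqrt{V}$)
$4243 - J{\left(p{\left(B{\left(-2 \right)} \right)} \right)} = 4243 - \sqrt{- \frac{4}{-2}} = 4243 - \sqrt{\left(-4\right) \left(- \frac{1}{2}\right)} = 4243 - \sqrt{2}$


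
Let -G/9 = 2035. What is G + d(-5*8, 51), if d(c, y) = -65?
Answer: -18380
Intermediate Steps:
G = -18315 (G = -9*2035 = -18315)
G + d(-5*8, 51) = -18315 - 65 = -18380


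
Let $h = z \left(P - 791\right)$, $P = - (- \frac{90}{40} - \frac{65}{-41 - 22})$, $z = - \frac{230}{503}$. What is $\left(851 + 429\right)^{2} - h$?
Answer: $\frac{103815627325}{63378} \approx 1.638 \cdot 10^{6}$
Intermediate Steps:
$z = - \frac{230}{503}$ ($z = \left(-230\right) \frac{1}{503} = - \frac{230}{503} \approx -0.45726$)
$P = \frac{307}{252}$ ($P = - (\left(-90\right) \frac{1}{40} - \frac{65}{-63}) = - (- \frac{9}{4} - - \frac{65}{63}) = - (- \frac{9}{4} + \frac{65}{63}) = \left(-1\right) \left(- \frac{307}{252}\right) = \frac{307}{252} \approx 1.2183$)
$h = \frac{22887875}{63378}$ ($h = - \frac{230 \left(\frac{307}{252} - 791\right)}{503} = \left(- \frac{230}{503}\right) \left(- \frac{199025}{252}\right) = \frac{22887875}{63378} \approx 361.13$)
$\left(851 + 429\right)^{2} - h = \left(851 + 429\right)^{2} - \frac{22887875}{63378} = 1280^{2} - \frac{22887875}{63378} = 1638400 - \frac{22887875}{63378} = \frac{103815627325}{63378}$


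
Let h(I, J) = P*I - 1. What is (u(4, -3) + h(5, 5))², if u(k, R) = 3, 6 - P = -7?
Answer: 4489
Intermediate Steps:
P = 13 (P = 6 - 1*(-7) = 6 + 7 = 13)
h(I, J) = -1 + 13*I (h(I, J) = 13*I - 1 = -1 + 13*I)
(u(4, -3) + h(5, 5))² = (3 + (-1 + 13*5))² = (3 + (-1 + 65))² = (3 + 64)² = 67² = 4489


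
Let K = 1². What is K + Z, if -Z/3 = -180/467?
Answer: 1007/467 ≈ 2.1563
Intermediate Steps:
Z = 540/467 (Z = -(-540)/467 = -3*(-180/467) = 540/467 ≈ 1.1563)
K = 1
K + Z = 1 + 540/467 = 1007/467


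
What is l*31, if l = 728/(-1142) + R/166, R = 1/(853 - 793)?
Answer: -112370939/5687160 ≈ -19.759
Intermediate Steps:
R = 1/60 ≈ 0.016667
l = -3624869/5687160 (l = 728/(-1142) + (1/60)/166 = 728*(-1/1142) + (1/60)*(1/166) = -364/571 + 1/9960 = -3624869/5687160 ≈ -0.63738)
l*31 = -3624869/5687160*31 = -112370939/5687160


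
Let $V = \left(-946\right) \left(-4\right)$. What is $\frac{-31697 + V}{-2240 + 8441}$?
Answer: $- \frac{27913}{6201} \approx -4.5014$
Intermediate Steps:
$V = 3784$
$\frac{-31697 + V}{-2240 + 8441} = \frac{-31697 + 3784}{-2240 + 8441} = - \frac{27913}{6201}$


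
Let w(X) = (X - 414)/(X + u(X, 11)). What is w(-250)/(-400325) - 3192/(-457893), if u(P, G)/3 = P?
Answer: 53230556627/7637750634375 ≈ 0.0069694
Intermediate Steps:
u(P, G) = 3*P
w(X) = (-414 + X)/(4*X) (w(X) = (X - 414)/(X + 3*X) = (-414 + X)/((4*X)) = (-414 + X)*(1/(4*X)) = (-414 + X)/(4*X))
w(-250)/(-400325) - 3192/(-457893) = ((1/4)*(-414 - 250)/(-250))/(-400325) - 3192/(-457893) = ((1/4)*(-1/250)*(-664))*(-1/400325) - 3192*(-1/457893) = (83/125)*(-1/400325) + 1064/152631 = -83/50040625 + 1064/152631 = 53230556627/7637750634375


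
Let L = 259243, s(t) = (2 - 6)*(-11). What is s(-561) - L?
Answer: -259199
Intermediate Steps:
s(t) = 44 (s(t) = -4*(-11) = 44)
s(-561) - L = 44 - 1*259243 = 44 - 259243 = -259199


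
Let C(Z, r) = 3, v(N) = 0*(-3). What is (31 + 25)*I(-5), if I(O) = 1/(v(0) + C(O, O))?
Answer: 56/3 ≈ 18.667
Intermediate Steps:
v(N) = 0
I(O) = ⅓ (I(O) = 1/(0 + 3) = 1/3 = ⅓)
(31 + 25)*I(-5) = (31 + 25)*(⅓) = 56*(⅓) = 56/3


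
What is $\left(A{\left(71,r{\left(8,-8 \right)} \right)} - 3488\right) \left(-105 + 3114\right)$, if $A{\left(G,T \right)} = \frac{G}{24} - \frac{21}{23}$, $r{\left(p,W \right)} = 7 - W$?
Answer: $- \frac{1930019741}{184} \approx -1.0489 \cdot 10^{7}$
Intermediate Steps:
$A{\left(G,T \right)} = - \frac{21}{23} + \frac{G}{24}$ ($A{\left(G,T \right)} = G \frac{1}{24} - \frac{21}{23} = \frac{G}{24} - \frac{21}{23} = - \frac{21}{23} + \frac{G}{24}$)
$\left(A{\left(71,r{\left(8,-8 \right)} \right)} - 3488\right) \left(-105 + 3114\right) = \left(\left(- \frac{21}{23} + \frac{1}{24} \cdot 71\right) - 3488\right) \left(-105 + 3114\right) = \left(\left(- \frac{21}{23} + \frac{71}{24}\right) - 3488\right) 3009 = \left(\frac{1129}{552} - 3488\right) 3009 = \left(- \frac{1924247}{552}\right) 3009 = - \frac{1930019741}{184}$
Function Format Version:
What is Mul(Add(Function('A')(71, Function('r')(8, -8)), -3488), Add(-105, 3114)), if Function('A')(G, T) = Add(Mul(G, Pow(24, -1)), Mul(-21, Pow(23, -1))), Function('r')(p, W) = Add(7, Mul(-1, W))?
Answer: Rational(-1930019741, 184) ≈ -1.0489e+7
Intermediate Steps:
Function('A')(G, T) = Add(Rational(-21, 23), Mul(Rational(1, 24), G)) (Function('A')(G, T) = Add(Mul(G, Rational(1, 24)), Mul(-21, Rational(1, 23))) = Add(Mul(Rational(1, 24), G), Rational(-21, 23)) = Add(Rational(-21, 23), Mul(Rational(1, 24), G)))
Mul(Add(Function('A')(71, Function('r')(8, -8)), -3488), Add(-105, 3114)) = Mul(Add(Add(Rational(-21, 23), Mul(Rational(1, 24), 71)), -3488), Add(-105, 3114)) = Mul(Add(Add(Rational(-21, 23), Rational(71, 24)), -3488), 3009) = Mul(Add(Rational(1129, 552), -3488), 3009) = Mul(Rational(-1924247, 552), 3009) = Rational(-1930019741, 184)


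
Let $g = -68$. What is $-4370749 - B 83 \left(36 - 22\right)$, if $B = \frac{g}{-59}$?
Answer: $- \frac{257953207}{59} \approx -4.3721 \cdot 10^{6}$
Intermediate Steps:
$B = \frac{68}{59}$ ($B = - \frac{68}{-59} = \left(-68\right) \left(- \frac{1}{59}\right) = \frac{68}{59} \approx 1.1525$)
$-4370749 - B 83 \left(36 - 22\right) = -4370749 - \frac{68}{59} \cdot 83 \left(36 - 22\right) = -4370749 - \frac{5644}{59} \cdot 14 = -4370749 - \frac{79016}{59} = - \frac{257953207}{59}$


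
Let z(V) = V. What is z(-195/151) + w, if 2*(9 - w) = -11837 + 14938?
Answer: -465923/302 ≈ -1542.8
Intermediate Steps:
w = -3083/2 (w = 9 - (-11837 + 14938)/2 = 9 - ½*3101 = 9 - 3101/2 = -3083/2 ≈ -1541.5)
z(-195/151) + w = -195/151 - 3083/2 = -465923/302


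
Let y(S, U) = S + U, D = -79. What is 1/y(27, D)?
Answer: -1/52 ≈ -0.019231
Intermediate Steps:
1/y(27, D) = 1/(27 - 79) = 1/(-52) = -1/52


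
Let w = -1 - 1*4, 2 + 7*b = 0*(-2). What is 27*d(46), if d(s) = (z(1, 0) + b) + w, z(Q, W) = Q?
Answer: -810/7 ≈ -115.71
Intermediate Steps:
b = -2/7 (b = -2/7 + (0*(-2))/7 = -2/7 + (⅐)*0 = -2/7 + 0 = -2/7 ≈ -0.28571)
w = -5 (w = -1 - 4 = -5)
d(s) = -30/7 (d(s) = (1 - 2/7) - 5 = 5/7 - 5 = -30/7)
27*d(46) = 27*(-30/7) = -810/7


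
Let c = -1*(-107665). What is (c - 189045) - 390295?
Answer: -471675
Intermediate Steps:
c = 107665
(c - 189045) - 390295 = (107665 - 189045) - 390295 = -81380 - 390295 = -471675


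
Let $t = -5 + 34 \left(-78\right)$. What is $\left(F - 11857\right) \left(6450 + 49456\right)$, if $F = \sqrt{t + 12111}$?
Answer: $-662877442 + 55906 \sqrt{9454} \approx -6.5744 \cdot 10^{8}$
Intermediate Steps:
$t = -2657$ ($t = -5 - 2652 = -2657$)
$F = \sqrt{9454}$ ($F = \sqrt{-2657 + 12111} = \sqrt{9454} \approx 97.232$)
$\left(F - 11857\right) \left(6450 + 49456\right) = \left(\sqrt{9454} - 11857\right) \left(6450 + 49456\right) = \left(-11857 + \sqrt{9454}\right) 55906 = -662877442 + 55906 \sqrt{9454}$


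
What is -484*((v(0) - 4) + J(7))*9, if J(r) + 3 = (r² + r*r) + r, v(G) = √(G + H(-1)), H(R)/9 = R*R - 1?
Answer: -426888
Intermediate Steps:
H(R) = -9 + 9*R² (H(R) = 9*(R*R - 1) = 9*(R² - 1) = 9*(-1 + R²) = -9 + 9*R²)
v(G) = √G (v(G) = √(G + (-9 + 9*(-1)²)) = √(G + (-9 + 9*1)) = √(G + (-9 + 9)) = √(G + 0) = √G)
J(r) = -3 + r + 2*r² (J(r) = -3 + ((r² + r*r) + r) = -3 + ((r² + r²) + r) = -3 + (2*r² + r) = -3 + (r + 2*r²) = -3 + r + 2*r²)
-484*((v(0) - 4) + J(7))*9 = -484*((√0 - 4) + (-3 + 7 + 2*7²))*9 = -484*((0 - 4) + (-3 + 7 + 2*49))*9 = -484*(-4 + (-3 + 7 + 98))*9 = -484*(-4 + 102)*9 = -47432*9 = -484*882 = -426888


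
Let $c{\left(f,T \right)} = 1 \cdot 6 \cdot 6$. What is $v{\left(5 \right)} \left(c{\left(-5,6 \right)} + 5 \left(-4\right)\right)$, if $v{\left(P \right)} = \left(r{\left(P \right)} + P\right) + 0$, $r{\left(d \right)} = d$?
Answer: $160$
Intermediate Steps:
$c{\left(f,T \right)} = 36$ ($c{\left(f,T \right)} = 6 \cdot 6 = 36$)
$v{\left(P \right)} = 2 P$ ($v{\left(P \right)} = \left(P + P\right) + 0 = 2 P + 0 = 2 P$)
$v{\left(5 \right)} \left(c{\left(-5,6 \right)} + 5 \left(-4\right)\right) = 2 \cdot 5 \left(36 + 5 \left(-4\right)\right) = 10 \left(36 - 20\right) = 10 \cdot 16 = 160$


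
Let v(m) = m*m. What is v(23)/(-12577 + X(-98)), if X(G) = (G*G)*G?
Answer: -529/953769 ≈ -0.00055464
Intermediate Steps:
v(m) = m²
X(G) = G³ (X(G) = G²*G = G³)
v(23)/(-12577 + X(-98)) = 23²/(-12577 + (-98)³) = 529/(-12577 - 941192) = 529/(-953769) = 529*(-1/953769) = -529/953769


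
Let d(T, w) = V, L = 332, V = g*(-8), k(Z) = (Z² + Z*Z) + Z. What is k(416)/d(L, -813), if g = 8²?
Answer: -10829/16 ≈ -676.81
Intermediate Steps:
g = 64
k(Z) = Z + 2*Z² (k(Z) = (Z² + Z²) + Z = 2*Z² + Z = Z + 2*Z²)
V = -512 (V = 64*(-8) = -512)
d(T, w) = -512
k(416)/d(L, -813) = (416*(1 + 2*416))/(-512) = (416*(1 + 832))*(-1/512) = (416*833)*(-1/512) = 346528*(-1/512) = -10829/16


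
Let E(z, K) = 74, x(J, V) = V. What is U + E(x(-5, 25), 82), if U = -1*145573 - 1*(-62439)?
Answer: -83060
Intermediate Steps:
U = -83134 (U = -145573 + 62439 = -83134)
U + E(x(-5, 25), 82) = -83134 + 74 = -83060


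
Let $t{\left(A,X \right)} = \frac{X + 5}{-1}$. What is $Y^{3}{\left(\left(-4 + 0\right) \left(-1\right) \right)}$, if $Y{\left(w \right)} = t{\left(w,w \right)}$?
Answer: $-729$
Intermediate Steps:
$t{\left(A,X \right)} = -5 - X$ ($t{\left(A,X \right)} = \left(5 + X\right) \left(-1\right) = -5 - X$)
$Y{\left(w \right)} = -5 - w$
$Y^{3}{\left(\left(-4 + 0\right) \left(-1\right) \right)} = \left(-5 - \left(-4 + 0\right) \left(-1\right)\right)^{3} = \left(-5 - \left(-4\right) \left(-1\right)\right)^{3} = \left(-5 - 4\right)^{3} = \left(-9\right)^{3} = -729$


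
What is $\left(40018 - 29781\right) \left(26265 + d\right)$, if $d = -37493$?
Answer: $-114941036$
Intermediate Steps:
$\left(40018 - 29781\right) \left(26265 + d\right) = \left(40018 - 29781\right) \left(26265 - 37493\right) = 10237 \left(-11228\right) = -114941036$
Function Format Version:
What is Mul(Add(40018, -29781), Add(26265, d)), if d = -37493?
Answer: -114941036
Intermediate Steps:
Mul(Add(40018, -29781), Add(26265, d)) = Mul(Add(40018, -29781), Add(26265, -37493)) = Mul(10237, -11228) = -114941036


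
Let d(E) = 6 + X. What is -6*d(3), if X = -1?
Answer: -30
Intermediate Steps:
d(E) = 5 (d(E) = 6 - 1 = 5)
-6*d(3) = -6*5 = -30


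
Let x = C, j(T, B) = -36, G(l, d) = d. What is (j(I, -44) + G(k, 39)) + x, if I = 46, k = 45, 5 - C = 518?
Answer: -510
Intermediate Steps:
C = -513 (C = 5 - 1*518 = 5 - 518 = -513)
x = -513
(j(I, -44) + G(k, 39)) + x = (-36 + 39) - 513 = 3 - 513 = -510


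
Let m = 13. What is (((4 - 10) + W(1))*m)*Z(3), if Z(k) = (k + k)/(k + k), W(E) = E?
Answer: -65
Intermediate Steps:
Z(k) = 1 (Z(k) = (2*k)/((2*k)) = (2*k)*(1/(2*k)) = 1)
(((4 - 10) + W(1))*m)*Z(3) = (((4 - 10) + 1)*13)*1 = ((-6 + 1)*13)*1 = -5*13*1 = -65*1 = -65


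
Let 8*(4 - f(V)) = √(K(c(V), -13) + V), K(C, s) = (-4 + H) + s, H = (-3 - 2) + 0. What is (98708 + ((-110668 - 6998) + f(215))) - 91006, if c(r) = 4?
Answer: -109960 - √193/8 ≈ -1.0996e+5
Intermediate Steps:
H = -5 (H = -5 + 0 = -5)
K(C, s) = -9 + s (K(C, s) = (-4 - 5) + s = -9 + s)
f(V) = 4 - √(-22 + V)/8 (f(V) = 4 - √((-9 - 13) + V)/8 = 4 - √(-22 + V)/8)
(98708 + ((-110668 - 6998) + f(215))) - 91006 = (98708 + ((-110668 - 6998) + (4 - √(-22 + 215)/8))) - 91006 = (98708 + (-117666 + (4 - √193/8))) - 91006 = (98708 + (-117662 - √193/8)) - 91006 = (-18954 - √193/8) - 91006 = -109960 - √193/8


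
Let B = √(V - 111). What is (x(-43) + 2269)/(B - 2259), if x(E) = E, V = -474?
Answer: -279363/283537 - 371*I*√65/283537 ≈ -0.98528 - 0.010549*I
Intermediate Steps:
B = 3*I*√65 (B = √(-474 - 111) = √(-585) = 3*I*√65 ≈ 24.187*I)
(x(-43) + 2269)/(B - 2259) = (-43 + 2269)/(3*I*√65 - 2259) = 2226/(-2259 + 3*I*√65)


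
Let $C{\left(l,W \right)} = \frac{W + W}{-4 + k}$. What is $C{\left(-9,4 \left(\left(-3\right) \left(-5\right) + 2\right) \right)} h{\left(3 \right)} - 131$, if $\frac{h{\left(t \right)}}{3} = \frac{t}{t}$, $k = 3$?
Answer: $-539$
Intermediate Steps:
$h{\left(t \right)} = 3$ ($h{\left(t \right)} = 3 \frac{t}{t} = 3 \cdot 1 = 3$)
$C{\left(l,W \right)} = - 2 W$ ($C{\left(l,W \right)} = \frac{W + W}{-4 + 3} = \frac{2 W}{-1} = 2 W \left(-1\right) = - 2 W$)
$C{\left(-9,4 \left(\left(-3\right) \left(-5\right) + 2\right) \right)} h{\left(3 \right)} - 131 = - 2 \cdot 4 \left(\left(-3\right) \left(-5\right) + 2\right) 3 - 131 = - 2 \cdot 4 \left(15 + 2\right) 3 - 131 = - 2 \cdot 4 \cdot 17 \cdot 3 - 131 = \left(-2\right) 68 \cdot 3 - 131 = \left(-136\right) 3 - 131 = -408 - 131 = -539$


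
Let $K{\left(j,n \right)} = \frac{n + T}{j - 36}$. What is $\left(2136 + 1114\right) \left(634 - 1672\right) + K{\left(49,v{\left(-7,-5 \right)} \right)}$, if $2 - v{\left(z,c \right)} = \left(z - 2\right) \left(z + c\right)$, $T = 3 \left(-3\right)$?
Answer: $- \frac{43855615}{13} \approx -3.3735 \cdot 10^{6}$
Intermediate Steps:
$T = -9$
$v{\left(z,c \right)} = 2 - \left(-2 + z\right) \left(c + z\right)$ ($v{\left(z,c \right)} = 2 - \left(z - 2\right) \left(z + c\right) = 2 - \left(-2 + z\right) \left(c + z\right)$)
$K{\left(j,n \right)} = \frac{-9 + n}{-36 + j}$ ($K{\left(j,n \right)} = \frac{n - 9}{j - 36} = \frac{-9 + n}{-36 + j}$)
$\left(2136 + 1114\right) \left(634 - 1672\right) + K{\left(49,v{\left(-7,-5 \right)} \right)} = \left(2136 + 1114\right) \left(634 - 1672\right) + \frac{-9 + \left(2 - \left(-7\right)^{2} + 2 \left(-5\right) + 2 \left(-7\right) - \left(-5\right) \left(-7\right)\right)}{-36 + 49} = 3250 \left(-1038\right) + \frac{-9 - 106}{13} = -3373500 + \frac{-9 - 106}{13} = -3373500 + \frac{1}{13} \left(-115\right) = -3373500 - \frac{115}{13} = - \frac{43855615}{13}$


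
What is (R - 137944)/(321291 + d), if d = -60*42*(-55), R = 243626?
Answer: 105682/459891 ≈ 0.22980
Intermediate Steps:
d = 138600 (d = -2520*(-55) = 138600)
(R - 137944)/(321291 + d) = (243626 - 137944)/(321291 + 138600) = 105682/459891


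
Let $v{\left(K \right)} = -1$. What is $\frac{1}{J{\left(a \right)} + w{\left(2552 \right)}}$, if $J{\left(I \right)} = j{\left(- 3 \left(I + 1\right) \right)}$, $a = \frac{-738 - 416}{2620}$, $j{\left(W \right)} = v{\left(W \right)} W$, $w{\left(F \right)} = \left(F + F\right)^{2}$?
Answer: $\frac{1310}{34126571159} \approx 3.8387 \cdot 10^{-8}$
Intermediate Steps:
$w{\left(F \right)} = 4 F^{2}$ ($w{\left(F \right)} = \left(2 F\right)^{2} = 4 F^{2}$)
$j{\left(W \right)} = - W$
$a = - \frac{577}{1310}$ ($a = \left(-1154\right) \frac{1}{2620} = - \frac{577}{1310} \approx -0.44046$)
$J{\left(I \right)} = 3 + 3 I$ ($J{\left(I \right)} = - \left(-3\right) \left(I + 1\right) = - \left(-3\right) \left(1 + I\right) = - (-3 - 3 I) = 3 + 3 I$)
$\frac{1}{J{\left(a \right)} + w{\left(2552 \right)}} = \frac{1}{\left(3 + 3 \left(- \frac{577}{1310}\right)\right) + 4 \cdot 2552^{2}} = \frac{1}{\left(3 - \frac{1731}{1310}\right) + 4 \cdot 6512704} = \frac{1}{\frac{2199}{1310} + 26050816} = \frac{1}{\frac{34126571159}{1310}} = \frac{1310}{34126571159}$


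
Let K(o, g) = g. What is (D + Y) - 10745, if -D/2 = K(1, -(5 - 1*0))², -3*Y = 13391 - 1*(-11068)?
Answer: -18948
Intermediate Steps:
Y = -8153 (Y = -(13391 - 1*(-11068))/3 = -(13391 + 11068)/3 = -⅓*24459 = -8153)
D = -50 (D = -2*(5 - 1*0)² = -2*(5 + 0)² = -2*(-1*5)² = -2*(-5)² = -2*25 = -50)
(D + Y) - 10745 = (-50 - 8153) - 10745 = -8203 - 10745 = -18948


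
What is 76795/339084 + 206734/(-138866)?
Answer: -29717988593/23543619372 ≈ -1.2623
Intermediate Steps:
76795/339084 + 206734/(-138866) = 76795*(1/339084) + 206734*(-1/138866) = 76795/339084 - 103367/69433 = -29717988593/23543619372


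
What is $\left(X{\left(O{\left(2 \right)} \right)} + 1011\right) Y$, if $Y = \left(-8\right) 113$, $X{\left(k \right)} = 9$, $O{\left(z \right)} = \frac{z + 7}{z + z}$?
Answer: $-922080$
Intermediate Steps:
$O{\left(z \right)} = \frac{7 + z}{2 z}$
$Y = -904$
$\left(X{\left(O{\left(2 \right)} \right)} + 1011\right) Y = \left(9 + 1011\right) \left(-904\right) = 1020 \left(-904\right) = -922080$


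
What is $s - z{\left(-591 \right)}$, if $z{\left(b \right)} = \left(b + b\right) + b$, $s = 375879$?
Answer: $377652$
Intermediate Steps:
$z{\left(b \right)} = 3 b$ ($z{\left(b \right)} = 2 b + b = 3 b$)
$s - z{\left(-591 \right)} = 375879 - 3 \left(-591\right) = 375879 - -1773 = 375879 + 1773 = 377652$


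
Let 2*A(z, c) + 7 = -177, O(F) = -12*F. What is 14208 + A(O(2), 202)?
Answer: 14116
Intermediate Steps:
A(z, c) = -92 (A(z, c) = -7/2 + (½)*(-177) = -7/2 - 177/2 = -92)
14208 + A(O(2), 202) = 14208 - 92 = 14116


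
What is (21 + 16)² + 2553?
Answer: 3922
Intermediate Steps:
(21 + 16)² + 2553 = 37² + 2553 = 1369 + 2553 = 3922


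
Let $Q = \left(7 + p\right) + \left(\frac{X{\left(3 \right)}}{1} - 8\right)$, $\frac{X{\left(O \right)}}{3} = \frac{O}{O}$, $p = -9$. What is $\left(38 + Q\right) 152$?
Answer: $4712$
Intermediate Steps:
$X{\left(O \right)} = 3$ ($X{\left(O \right)} = 3 \frac{O}{O} = 3 \cdot 1 = 3$)
$Q = -7$ ($Q = \left(7 - 9\right) + \left(\frac{3}{1} - 8\right) = -2 + \left(3 \cdot 1 - 8\right) = -2 + \left(3 - 8\right) = -2 - 5 = -7$)
$\left(38 + Q\right) 152 = \left(38 - 7\right) 152 = 31 \cdot 152 = 4712$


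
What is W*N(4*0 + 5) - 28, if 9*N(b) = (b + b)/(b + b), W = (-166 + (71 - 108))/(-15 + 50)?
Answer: -1289/45 ≈ -28.644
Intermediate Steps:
W = -29/5 (W = (-166 - 37)/35 = -203*1/35 = -29/5 ≈ -5.8000)
N(b) = 1/9 (N(b) = ((b + b)/(b + b))/9 = ((2*b)/((2*b)))/9 = ((2*b)*(1/(2*b)))/9 = (1/9)*1 = 1/9)
W*N(4*0 + 5) - 28 = -29/5*1/9 - 28 = -29/45 - 28 = -1289/45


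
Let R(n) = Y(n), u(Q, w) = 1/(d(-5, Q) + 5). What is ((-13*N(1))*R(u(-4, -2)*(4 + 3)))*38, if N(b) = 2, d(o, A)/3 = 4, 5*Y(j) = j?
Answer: -6916/85 ≈ -81.365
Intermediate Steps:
Y(j) = j/5
d(o, A) = 12 (d(o, A) = 3*4 = 12)
u(Q, w) = 1/17 (u(Q, w) = 1/(12 + 5) = 1/17)
R(n) = n/5
((-13*N(1))*R(u(-4, -2)*(4 + 3)))*38 = ((-13*2)*(((4 + 3)/17)/5))*38 = -26*(1/17)*7/5*38 = -26*7/(5*17)*38 = -26*7/85*38 = -182/85*38 = -6916/85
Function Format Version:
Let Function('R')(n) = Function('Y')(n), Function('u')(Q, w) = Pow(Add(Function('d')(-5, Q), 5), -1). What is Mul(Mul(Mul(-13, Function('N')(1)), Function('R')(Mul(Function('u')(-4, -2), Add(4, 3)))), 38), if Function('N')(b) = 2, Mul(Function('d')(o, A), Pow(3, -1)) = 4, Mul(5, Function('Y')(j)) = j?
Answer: Rational(-6916, 85) ≈ -81.365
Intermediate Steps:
Function('Y')(j) = Mul(Rational(1, 5), j)
Function('d')(o, A) = 12 (Function('d')(o, A) = Mul(3, 4) = 12)
Function('u')(Q, w) = Rational(1, 17) (Function('u')(Q, w) = Pow(Add(12, 5), -1) = Pow(17, -1) = Rational(1, 17))
Function('R')(n) = Mul(Rational(1, 5), n)
Mul(Mul(Mul(-13, Function('N')(1)), Function('R')(Mul(Function('u')(-4, -2), Add(4, 3)))), 38) = Mul(Mul(Mul(-13, 2), Mul(Rational(1, 5), Mul(Rational(1, 17), Add(4, 3)))), 38) = Mul(Mul(-26, Mul(Rational(1, 5), Mul(Rational(1, 17), 7))), 38) = Mul(Mul(-26, Mul(Rational(1, 5), Rational(7, 17))), 38) = Mul(Mul(-26, Rational(7, 85)), 38) = Mul(Rational(-182, 85), 38) = Rational(-6916, 85)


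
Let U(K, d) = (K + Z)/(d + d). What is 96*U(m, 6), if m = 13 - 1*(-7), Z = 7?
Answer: 216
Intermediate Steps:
m = 20 (m = 13 + 7 = 20)
U(K, d) = (7 + K)/(2*d) (U(K, d) = (K + 7)/(d + d) = (7 + K)/((2*d)) = (7 + K)*(1/(2*d)) = (7 + K)/(2*d))
96*U(m, 6) = 96*((1/2)*(7 + 20)/6) = 96*((1/2)*(1/6)*27) = 96*(9/4) = 216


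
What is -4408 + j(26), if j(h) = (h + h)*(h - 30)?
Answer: -4616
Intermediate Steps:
j(h) = 2*h*(-30 + h) (j(h) = (2*h)*(-30 + h) = 2*h*(-30 + h))
-4408 + j(26) = -4408 + 2*26*(-30 + 26) = -4408 + 2*26*(-4) = -4408 - 208 = -4616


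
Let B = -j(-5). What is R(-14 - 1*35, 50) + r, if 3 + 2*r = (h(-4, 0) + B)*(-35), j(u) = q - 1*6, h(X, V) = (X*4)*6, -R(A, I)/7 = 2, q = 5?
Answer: 1647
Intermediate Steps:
R(A, I) = -14 (R(A, I) = -7*2 = -14)
h(X, V) = 24*X (h(X, V) = (4*X)*6 = 24*X)
j(u) = -1 (j(u) = 5 - 1*6 = 5 - 6 = -1)
B = 1 (B = -1*(-1) = 1)
r = 1661 (r = -3/2 + ((24*(-4) + 1)*(-35))/2 = -3/2 + ((-96 + 1)*(-35))/2 = -3/2 + (-95*(-35))/2 = -3/2 + (½)*3325 = -3/2 + 3325/2 = 1661)
R(-14 - 1*35, 50) + r = -14 + 1661 = 1647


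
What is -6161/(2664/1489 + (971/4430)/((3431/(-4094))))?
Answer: -69717267200785/17285916067 ≈ -4033.2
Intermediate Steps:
-6161/(2664/1489 + (971/4430)/((3431/(-4094)))) = -6161/(2664*(1/1489) + (971*(1/4430))/((3431*(-1/4094)))) = -6161/(2664/1489 + 971/(4430*(-3431/4094))) = -6161/(2664/1489 + (971/4430)*(-4094/3431)) = -6161/(2664/1489 - 1987637/7599665) = -6161/17285916067/11315901185 = -6161*11315901185/17285916067 = -69717267200785/17285916067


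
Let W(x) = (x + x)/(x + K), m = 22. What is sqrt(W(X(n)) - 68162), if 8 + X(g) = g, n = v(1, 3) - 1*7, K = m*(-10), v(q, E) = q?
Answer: 2*I*sqrt(25918555)/39 ≈ 261.08*I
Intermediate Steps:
K = -220 (K = 22*(-10) = -220)
n = -6 (n = 1 - 1*7 = 1 - 7 = -6)
X(g) = -8 + g
W(x) = 2*x/(-220 + x) (W(x) = (x + x)/(x - 220) = (2*x)/(-220 + x) = 2*x/(-220 + x))
sqrt(W(X(n)) - 68162) = sqrt(2*(-8 - 6)/(-220 + (-8 - 6)) - 68162) = sqrt(2*(-14)/(-220 - 14) - 68162) = sqrt(2*(-14)/(-234) - 68162) = sqrt(2*(-14)*(-1/234) - 68162) = sqrt(14/117 - 68162) = sqrt(-7974940/117) = 2*I*sqrt(25918555)/39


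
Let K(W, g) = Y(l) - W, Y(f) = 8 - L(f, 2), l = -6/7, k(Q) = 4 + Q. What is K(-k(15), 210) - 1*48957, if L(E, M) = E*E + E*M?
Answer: -2397522/49 ≈ -48929.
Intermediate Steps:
L(E, M) = E² + E*M
l = -6/7 (l = -6*⅐ = -6/7 ≈ -0.85714)
Y(f) = 8 - f*(2 + f) (Y(f) = 8 - f*(f + 2) = 8 - f*(2 + f))
K(W, g) = 440/49 - W (K(W, g) = (8 - 1*(-6/7)*(2 - 6/7)) - W = (8 - 1*(-6/7)*8/7) - W = (8 + 48/49) - W = 440/49 - W)
K(-k(15), 210) - 1*48957 = (440/49 - (-1)*(4 + 15)) - 1*48957 = (440/49 - (-1)*19) - 48957 = (440/49 - 1*(-19)) - 48957 = (440/49 + 19) - 48957 = 1371/49 - 48957 = -2397522/49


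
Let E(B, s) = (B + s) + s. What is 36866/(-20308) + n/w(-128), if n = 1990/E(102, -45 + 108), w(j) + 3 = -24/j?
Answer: -25621297/5209002 ≈ -4.9187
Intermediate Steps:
w(j) = -3 - 24/j
E(B, s) = B + 2*s
n = 995/114 (n = 1990/(102 + 2*(-45 + 108)) = 1990/(102 + 2*63) = 1990/(102 + 126) = 1990/228 = 1990*(1/228) = 995/114 ≈ 8.7281)
36866/(-20308) + n/w(-128) = 36866/(-20308) + 995/(114*(-3 - 24/(-128))) = 36866*(-1/20308) + 995/(114*(-3 - 24*(-1/128))) = -18433/10154 + 995/(114*(-3 + 3/16)) = -18433/10154 + 995/(114*(-45/16)) = -18433/10154 + (995/114)*(-16/45) = -18433/10154 - 1592/513 = -25621297/5209002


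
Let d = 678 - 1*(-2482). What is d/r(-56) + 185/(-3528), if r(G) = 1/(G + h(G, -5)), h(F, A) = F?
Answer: -1248629945/3528 ≈ -3.5392e+5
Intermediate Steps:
d = 3160 (d = 678 + 2482 = 3160)
r(G) = 1/(2*G) (r(G) = 1/(G + G) = 1/(2*G))
d/r(-56) + 185/(-3528) = 3160/(((1/2)/(-56))) + 185/(-3528) = 3160/(((1/2)*(-1/56))) + 185*(-1/3528) = 3160/(-1/112) - 185/3528 = 3160*(-112) - 185/3528 = -353920 - 185/3528 = -1248629945/3528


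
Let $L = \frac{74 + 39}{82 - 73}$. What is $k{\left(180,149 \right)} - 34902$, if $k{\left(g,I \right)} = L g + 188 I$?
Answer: $-4630$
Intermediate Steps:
$L = \frac{113}{9} \approx 12.556$
$k{\left(g,I \right)} = 188 I + \frac{113 g}{9}$ ($k{\left(g,I \right)} = \frac{113 g}{9} + 188 I = 188 I + \frac{113 g}{9}$)
$k{\left(180,149 \right)} - 34902 = \left(188 \cdot 149 + \frac{113}{9} \cdot 180\right) - 34902 = \left(28012 + 2260\right) - 34902 = 30272 - 34902 = -4630$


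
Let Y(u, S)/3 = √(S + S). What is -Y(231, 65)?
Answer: -3*√130 ≈ -34.205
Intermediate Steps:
Y(u, S) = 3*√2*√S (Y(u, S) = 3*√(S + S) = 3*√(2*S) = 3*(√2*√S) = 3*√2*√S)
-Y(231, 65) = -3*√2*√65 = -3*√130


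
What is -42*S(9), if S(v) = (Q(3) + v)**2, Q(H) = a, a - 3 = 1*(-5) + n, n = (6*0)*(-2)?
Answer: -2058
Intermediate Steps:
n = 0 (n = 0*(-2) = 0)
a = -2 (a = 3 + (1*(-5) + 0) = 3 + (-5 + 0) = 3 - 5 = -2)
Q(H) = -2
S(v) = (-2 + v)**2
-42*S(9) = -42*(-2 + 9)**2 = -42*7**2 = -42*49 = -2058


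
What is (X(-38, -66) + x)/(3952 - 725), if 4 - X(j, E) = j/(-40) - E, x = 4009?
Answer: 78921/64540 ≈ 1.2228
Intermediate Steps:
X(j, E) = 4 + E + j/40 (X(j, E) = 4 - (j/(-40) - E) = 4 - (j*(-1/40) - E) = 4 - (-j/40 - E) = 4 - (-E - j/40) = 4 + (E + j/40) = 4 + E + j/40)
(X(-38, -66) + x)/(3952 - 725) = ((4 - 66 + (1/40)*(-38)) + 4009)/(3952 - 725) = ((4 - 66 - 19/20) + 4009)/3227 = (-1259/20 + 4009)*(1/3227) = (78921/20)*(1/3227) = 78921/64540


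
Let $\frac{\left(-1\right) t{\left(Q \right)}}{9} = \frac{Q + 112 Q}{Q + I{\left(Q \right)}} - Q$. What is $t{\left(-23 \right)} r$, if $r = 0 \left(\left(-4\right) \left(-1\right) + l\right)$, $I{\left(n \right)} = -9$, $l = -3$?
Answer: $0$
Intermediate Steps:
$t{\left(Q \right)} = 9 Q - \frac{1017 Q}{-9 + Q}$ ($t{\left(Q \right)} = - 9 \left(\frac{Q + 112 Q}{Q - 9} - Q\right) = - 9 \left(\frac{113 Q}{-9 + Q} - Q\right) = - 9 \left(- Q + \frac{113 Q}{-9 + Q}\right) = 9 Q - \frac{1017 Q}{-9 + Q}$)
$r = 0$ ($r = 0 \left(\left(-4\right) \left(-1\right) - 3\right) = 0 \left(4 - 3\right) = 0 \cdot 1 = 0$)
$t{\left(-23 \right)} r = 9 \left(-23\right) \frac{1}{-9 - 23} \left(-122 - 23\right) 0 = 9 \left(-23\right) \frac{1}{-32} \left(-145\right) 0 = 9 \left(-23\right) \left(- \frac{1}{32}\right) \left(-145\right) 0 = \left(- \frac{30015}{32}\right) 0 = 0$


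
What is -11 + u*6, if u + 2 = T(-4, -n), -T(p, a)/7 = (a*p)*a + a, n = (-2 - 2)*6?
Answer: 95737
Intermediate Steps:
n = -24 (n = -4*6 = -24)
T(p, a) = -7*a - 7*p*a**2 (T(p, a) = -7*((a*p)*a + a) = -7*(p*a**2 + a) = -7*(a + p*a**2) = -7*a - 7*p*a**2)
u = 15958 (u = -2 - 7*(-1*(-24))*(1 - 1*(-24)*(-4)) = -2 - 7*24*(1 + 24*(-4)) = -2 - 7*24*(1 - 96) = -2 - 7*24*(-95) = -2 + 15960 = 15958)
-11 + u*6 = -11 + 15958*6 = -11 + 95748 = 95737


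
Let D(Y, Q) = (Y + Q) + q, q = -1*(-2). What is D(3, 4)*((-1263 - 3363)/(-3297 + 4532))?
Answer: -41634/1235 ≈ -33.712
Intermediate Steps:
q = 2
D(Y, Q) = 2 + Q + Y (D(Y, Q) = (Y + Q) + 2 = (Q + Y) + 2 = 2 + Q + Y)
D(3, 4)*((-1263 - 3363)/(-3297 + 4532)) = (2 + 4 + 3)*((-1263 - 3363)/(-3297 + 4532)) = 9*(-4626/1235) = -41634/1235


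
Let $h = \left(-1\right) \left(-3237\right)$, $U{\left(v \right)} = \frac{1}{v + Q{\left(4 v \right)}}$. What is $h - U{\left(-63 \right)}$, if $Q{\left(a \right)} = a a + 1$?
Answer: $\frac{205361753}{63442} \approx 3237.0$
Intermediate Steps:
$Q{\left(a \right)} = 1 + a^{2}$ ($Q{\left(a \right)} = a^{2} + 1 = 1 + a^{2}$)
$U{\left(v \right)} = \frac{1}{1 + v + 16 v^{2}}$ ($U{\left(v \right)} = \frac{1}{v + \left(1 + \left(4 v\right)^{2}\right)} = \frac{1}{v + \left(1 + 16 v^{2}\right)} = \frac{1}{1 + v + 16 v^{2}}$)
$h = 3237$
$h - U{\left(-63 \right)} = 3237 - \frac{1}{1 - 63 + 16 \left(-63\right)^{2}} = 3237 - \frac{1}{1 - 63 + 16 \cdot 3969} = 3237 - \frac{1}{1 - 63 + 63504} = 3237 - \frac{1}{63442} = \frac{205361753}{63442}$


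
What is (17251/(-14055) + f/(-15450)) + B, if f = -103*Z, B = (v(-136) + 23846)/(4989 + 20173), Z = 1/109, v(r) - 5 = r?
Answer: -9149978378/32123381825 ≈ -0.28484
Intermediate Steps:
v(r) = 5 + r
Z = 1/109 ≈ 0.0091743
B = 23715/25162 (B = ((5 - 136) + 23846)/(4989 + 20173) = (-131 + 23846)/25162 = 23715*(1/25162) = 23715/25162 ≈ 0.94249)
f = -103/109 (f = -103*1/109 = -103/109 ≈ -0.94495)
(17251/(-14055) + f/(-15450)) + B = (17251/(-14055) - 103/109/(-15450)) + 23715/25162 = (17251*(-1/14055) - 103/109*(-1/15450)) + 23715/25162 = (-17251/14055 + 1/16350) + 23715/25162 = -6267551/5106650 + 23715/25162 = -9149978378/32123381825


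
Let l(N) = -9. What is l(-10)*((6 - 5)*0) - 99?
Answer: -99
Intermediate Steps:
l(-10)*((6 - 5)*0) - 99 = -9*(6 - 5)*0 - 99 = -9*0 - 99 = 0 - 99 = -99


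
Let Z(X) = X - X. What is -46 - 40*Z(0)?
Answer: -46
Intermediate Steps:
Z(X) = 0
-46 - 40*Z(0) = -46 - 40*0 = -46 + 0 = -46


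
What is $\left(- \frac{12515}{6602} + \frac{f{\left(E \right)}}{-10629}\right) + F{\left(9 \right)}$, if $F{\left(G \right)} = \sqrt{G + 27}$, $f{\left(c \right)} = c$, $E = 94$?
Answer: $\frac{287393425}{70172658} \approx 4.0955$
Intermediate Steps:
$F{\left(G \right)} = \sqrt{27 + G}$
$\left(- \frac{12515}{6602} + \frac{f{\left(E \right)}}{-10629}\right) + F{\left(9 \right)} = \left(- \frac{12515}{6602} + \frac{94}{-10629}\right) + \sqrt{27 + 9} = \left(\left(-12515\right) \frac{1}{6602} + 94 \left(- \frac{1}{10629}\right)\right) + \sqrt{36} = \left(- \frac{12515}{6602} - \frac{94}{10629}\right) + 6 = - \frac{133642523}{70172658} + 6 = \frac{287393425}{70172658}$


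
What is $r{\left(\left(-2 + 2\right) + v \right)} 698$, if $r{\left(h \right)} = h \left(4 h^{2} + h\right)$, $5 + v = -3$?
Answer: $-1384832$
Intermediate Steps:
$v = -8$ ($v = -5 - 3 = -8$)
$r{\left(h \right)} = h \left(h + 4 h^{2}\right)$
$r{\left(\left(-2 + 2\right) + v \right)} 698 = \left(\left(-2 + 2\right) - 8\right)^{2} \left(1 + 4 \left(\left(-2 + 2\right) - 8\right)\right) 698 = \left(0 - 8\right)^{2} \left(1 + 4 \left(0 - 8\right)\right) 698 = \left(-8\right)^{2} \left(1 + 4 \left(-8\right)\right) 698 = 64 \left(1 - 32\right) 698 = 64 \left(-31\right) 698 = \left(-1984\right) 698 = -1384832$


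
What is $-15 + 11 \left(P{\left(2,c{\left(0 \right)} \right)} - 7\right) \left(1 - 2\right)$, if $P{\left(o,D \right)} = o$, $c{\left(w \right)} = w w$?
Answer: $40$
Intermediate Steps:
$c{\left(w \right)} = w^{2}$
$-15 + 11 \left(P{\left(2,c{\left(0 \right)} \right)} - 7\right) \left(1 - 2\right) = -15 + 11 \left(2 - 7\right) \left(1 - 2\right) = -15 + 11 \left(\left(-5\right) \left(-1\right)\right) = -15 + 11 \cdot 5 = -15 + 55 = 40$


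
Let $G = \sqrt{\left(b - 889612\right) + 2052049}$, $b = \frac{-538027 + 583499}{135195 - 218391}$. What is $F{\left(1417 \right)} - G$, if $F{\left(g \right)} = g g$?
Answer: $2007889 - \frac{\sqrt{55874239002245}}{6933} \approx 2.0068 \cdot 10^{6}$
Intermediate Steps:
$b = - \frac{11368}{20799}$ ($b = \frac{45472}{-83196} = 45472 \left(- \frac{1}{83196}\right) = - \frac{11368}{20799} \approx -0.54657$)
$F{\left(g \right)} = g^{2}$
$G = \frac{\sqrt{55874239002245}}{6933}$ ($G = \sqrt{\left(- \frac{11368}{20799} - 889612\right) + 2052049} = \sqrt{- \frac{18503051356}{20799} + 2052049} = \sqrt{\frac{24177515795}{20799}} = \frac{\sqrt{55874239002245}}{6933} \approx 1078.2$)
$F{\left(1417 \right)} - G = 1417^{2} - \frac{\sqrt{55874239002245}}{6933} = 2007889 - \frac{\sqrt{55874239002245}}{6933}$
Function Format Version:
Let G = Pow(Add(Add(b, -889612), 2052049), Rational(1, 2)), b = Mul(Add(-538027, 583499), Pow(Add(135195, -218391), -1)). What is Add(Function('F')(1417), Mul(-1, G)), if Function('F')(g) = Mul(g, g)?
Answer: Add(2007889, Mul(Rational(-1, 6933), Pow(55874239002245, Rational(1, 2)))) ≈ 2.0068e+6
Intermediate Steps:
b = Rational(-11368, 20799) (b = Mul(45472, Pow(-83196, -1)) = Mul(45472, Rational(-1, 83196)) = Rational(-11368, 20799) ≈ -0.54657)
Function('F')(g) = Pow(g, 2)
G = Mul(Rational(1, 6933), Pow(55874239002245, Rational(1, 2))) (G = Pow(Add(Add(Rational(-11368, 20799), -889612), 2052049), Rational(1, 2)) = Pow(Add(Rational(-18503051356, 20799), 2052049), Rational(1, 2)) = Pow(Rational(24177515795, 20799), Rational(1, 2)) = Mul(Rational(1, 6933), Pow(55874239002245, Rational(1, 2))) ≈ 1078.2)
Add(Function('F')(1417), Mul(-1, G)) = Add(Pow(1417, 2), Mul(-1, Mul(Rational(1, 6933), Pow(55874239002245, Rational(1, 2))))) = Add(2007889, Mul(Rational(-1, 6933), Pow(55874239002245, Rational(1, 2))))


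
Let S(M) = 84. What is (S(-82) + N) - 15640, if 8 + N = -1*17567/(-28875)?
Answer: -40853903/2625 ≈ -15563.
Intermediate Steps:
N = -19403/2625 (N = -8 - 1*17567/(-28875) = -8 - 17567*(-1/28875) = -8 + 1597/2625 = -19403/2625 ≈ -7.3916)
(S(-82) + N) - 15640 = (84 - 19403/2625) - 15640 = 201097/2625 - 15640 = -40853903/2625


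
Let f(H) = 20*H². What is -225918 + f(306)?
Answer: 1646802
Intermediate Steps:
-225918 + f(306) = -225918 + 20*306² = -225918 + 20*93636 = -225918 + 1872720 = 1646802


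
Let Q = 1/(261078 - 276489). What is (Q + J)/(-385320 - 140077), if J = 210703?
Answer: -3247143932/8096893167 ≈ -0.40104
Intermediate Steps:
Q = -1/15411 (Q = 1/(-15411) = -1/15411 ≈ -6.4889e-5)
(Q + J)/(-385320 - 140077) = (-1/15411 + 210703)/(-385320 - 140077) = (3247143932/15411)/(-525397) = (3247143932/15411)*(-1/525397) = -3247143932/8096893167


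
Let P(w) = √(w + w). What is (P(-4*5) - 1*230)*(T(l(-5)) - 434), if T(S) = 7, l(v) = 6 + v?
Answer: 98210 - 854*I*√10 ≈ 98210.0 - 2700.6*I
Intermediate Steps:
P(w) = √2*√w (P(w) = √(2*w) = √2*√w)
(P(-4*5) - 1*230)*(T(l(-5)) - 434) = (√2*√(-4*5) - 1*230)*(7 - 434) = (√2*√(-20) - 230)*(-427) = (√2*(2*I*√5) - 230)*(-427) = (2*I*√10 - 230)*(-427) = (-230 + 2*I*√10)*(-427) = 98210 - 854*I*√10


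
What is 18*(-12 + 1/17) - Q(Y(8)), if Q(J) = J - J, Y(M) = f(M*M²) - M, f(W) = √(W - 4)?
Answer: -3654/17 ≈ -214.94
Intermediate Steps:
f(W) = √(-4 + W)
Y(M) = √(-4 + M³) - M (Y(M) = √(-4 + M*M²) - M = √(-4 + M³) - M)
Q(J) = 0
18*(-12 + 1/17) - Q(Y(8)) = 18*(-12 + 1/17) - 1*0 = 18*(-12 + 1/17) + 0 = 18*(-203/17) + 0 = -3654/17 + 0 = -3654/17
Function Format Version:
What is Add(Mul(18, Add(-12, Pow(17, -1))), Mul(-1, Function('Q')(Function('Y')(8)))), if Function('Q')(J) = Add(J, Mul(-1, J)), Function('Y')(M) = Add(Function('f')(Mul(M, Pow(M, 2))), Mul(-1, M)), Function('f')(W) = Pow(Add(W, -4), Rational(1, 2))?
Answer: Rational(-3654, 17) ≈ -214.94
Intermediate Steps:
Function('f')(W) = Pow(Add(-4, W), Rational(1, 2))
Function('Y')(M) = Add(Pow(Add(-4, Pow(M, 3)), Rational(1, 2)), Mul(-1, M)) (Function('Y')(M) = Add(Pow(Add(-4, Mul(M, Pow(M, 2))), Rational(1, 2)), Mul(-1, M)) = Add(Pow(Add(-4, Pow(M, 3)), Rational(1, 2)), Mul(-1, M)))
Function('Q')(J) = 0
Add(Mul(18, Add(-12, Pow(17, -1))), Mul(-1, Function('Q')(Function('Y')(8)))) = Add(Mul(18, Add(-12, Pow(17, -1))), Mul(-1, 0)) = Add(Mul(18, Add(-12, Rational(1, 17))), 0) = Add(Mul(18, Rational(-203, 17)), 0) = Add(Rational(-3654, 17), 0) = Rational(-3654, 17)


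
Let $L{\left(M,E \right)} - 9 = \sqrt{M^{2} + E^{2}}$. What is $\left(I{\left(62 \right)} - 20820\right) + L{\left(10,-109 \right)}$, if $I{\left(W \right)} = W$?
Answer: $-20749 + \sqrt{11981} \approx -20640.0$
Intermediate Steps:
$L{\left(M,E \right)} = 9 + \sqrt{E^{2} + M^{2}}$ ($L{\left(M,E \right)} = 9 + \sqrt{M^{2} + E^{2}} = 9 + \sqrt{E^{2} + M^{2}}$)
$\left(I{\left(62 \right)} - 20820\right) + L{\left(10,-109 \right)} = \left(62 - 20820\right) + \left(9 + \sqrt{\left(-109\right)^{2} + 10^{2}}\right) = -20758 + \left(9 + \sqrt{11881 + 100}\right) = -20758 + \left(9 + \sqrt{11981}\right) = -20749 + \sqrt{11981}$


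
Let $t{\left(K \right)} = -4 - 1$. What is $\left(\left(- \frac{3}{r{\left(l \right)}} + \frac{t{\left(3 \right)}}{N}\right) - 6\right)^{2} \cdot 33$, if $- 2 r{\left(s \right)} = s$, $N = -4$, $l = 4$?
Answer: $\frac{5577}{16} \approx 348.56$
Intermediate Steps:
$r{\left(s \right)} = - \frac{s}{2}$
$t{\left(K \right)} = -5$ ($t{\left(K \right)} = -4 - 1 = -5$)
$\left(\left(- \frac{3}{r{\left(l \right)}} + \frac{t{\left(3 \right)}}{N}\right) - 6\right)^{2} \cdot 33 = \left(\left(- \frac{3}{\left(- \frac{1}{2}\right) 4} - \frac{5}{-4}\right) - 6\right)^{2} \cdot 33 = \left(\left(- \frac{3}{-2} - - \frac{5}{4}\right) - 6\right)^{2} \cdot 33 = \left(\left(\left(-3\right) \left(- \frac{1}{2}\right) + \frac{5}{4}\right) - 6\right)^{2} \cdot 33 = \left(\left(\frac{3}{2} + \frac{5}{4}\right) - 6\right)^{2} \cdot 33 = \left(\frac{11}{4} - 6\right)^{2} \cdot 33 = \left(- \frac{13}{4}\right)^{2} \cdot 33 = \frac{169}{16} \cdot 33 = \frac{5577}{16}$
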